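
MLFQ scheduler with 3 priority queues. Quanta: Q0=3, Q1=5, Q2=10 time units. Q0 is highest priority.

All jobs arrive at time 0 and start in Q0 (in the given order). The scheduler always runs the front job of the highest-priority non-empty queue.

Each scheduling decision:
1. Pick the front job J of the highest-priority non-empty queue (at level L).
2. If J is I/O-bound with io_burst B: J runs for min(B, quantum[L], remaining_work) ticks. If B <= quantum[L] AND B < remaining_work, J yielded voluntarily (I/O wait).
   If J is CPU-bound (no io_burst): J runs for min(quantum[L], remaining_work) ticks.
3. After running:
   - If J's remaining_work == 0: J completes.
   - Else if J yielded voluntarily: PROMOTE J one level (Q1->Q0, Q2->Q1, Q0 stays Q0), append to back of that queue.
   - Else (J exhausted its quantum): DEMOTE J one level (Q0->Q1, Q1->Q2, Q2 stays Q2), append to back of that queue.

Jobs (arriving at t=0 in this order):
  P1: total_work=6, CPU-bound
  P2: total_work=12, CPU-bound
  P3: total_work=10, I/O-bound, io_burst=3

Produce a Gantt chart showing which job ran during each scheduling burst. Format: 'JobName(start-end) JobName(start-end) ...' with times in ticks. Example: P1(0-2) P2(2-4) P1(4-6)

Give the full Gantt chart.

Answer: P1(0-3) P2(3-6) P3(6-9) P3(9-12) P3(12-15) P3(15-16) P1(16-19) P2(19-24) P2(24-28)

Derivation:
t=0-3: P1@Q0 runs 3, rem=3, quantum used, demote→Q1. Q0=[P2,P3] Q1=[P1] Q2=[]
t=3-6: P2@Q0 runs 3, rem=9, quantum used, demote→Q1. Q0=[P3] Q1=[P1,P2] Q2=[]
t=6-9: P3@Q0 runs 3, rem=7, I/O yield, promote→Q0. Q0=[P3] Q1=[P1,P2] Q2=[]
t=9-12: P3@Q0 runs 3, rem=4, I/O yield, promote→Q0. Q0=[P3] Q1=[P1,P2] Q2=[]
t=12-15: P3@Q0 runs 3, rem=1, I/O yield, promote→Q0. Q0=[P3] Q1=[P1,P2] Q2=[]
t=15-16: P3@Q0 runs 1, rem=0, completes. Q0=[] Q1=[P1,P2] Q2=[]
t=16-19: P1@Q1 runs 3, rem=0, completes. Q0=[] Q1=[P2] Q2=[]
t=19-24: P2@Q1 runs 5, rem=4, quantum used, demote→Q2. Q0=[] Q1=[] Q2=[P2]
t=24-28: P2@Q2 runs 4, rem=0, completes. Q0=[] Q1=[] Q2=[]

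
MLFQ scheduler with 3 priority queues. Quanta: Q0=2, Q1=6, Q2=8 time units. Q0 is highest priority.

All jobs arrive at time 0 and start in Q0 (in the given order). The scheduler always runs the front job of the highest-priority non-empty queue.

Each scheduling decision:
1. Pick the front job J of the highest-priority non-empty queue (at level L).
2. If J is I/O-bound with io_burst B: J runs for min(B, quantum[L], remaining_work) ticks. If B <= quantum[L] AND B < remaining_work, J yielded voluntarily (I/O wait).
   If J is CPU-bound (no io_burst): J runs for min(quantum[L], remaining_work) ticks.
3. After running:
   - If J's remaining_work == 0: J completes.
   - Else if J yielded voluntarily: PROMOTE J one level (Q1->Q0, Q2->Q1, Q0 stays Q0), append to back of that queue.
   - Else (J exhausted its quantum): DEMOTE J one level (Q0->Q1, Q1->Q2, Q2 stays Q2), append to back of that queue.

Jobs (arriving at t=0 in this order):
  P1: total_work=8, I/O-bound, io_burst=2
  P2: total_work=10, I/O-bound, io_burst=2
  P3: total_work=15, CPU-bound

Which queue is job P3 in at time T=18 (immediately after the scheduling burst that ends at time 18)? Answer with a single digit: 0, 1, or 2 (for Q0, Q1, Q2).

t=0-2: P1@Q0 runs 2, rem=6, I/O yield, promote→Q0. Q0=[P2,P3,P1] Q1=[] Q2=[]
t=2-4: P2@Q0 runs 2, rem=8, I/O yield, promote→Q0. Q0=[P3,P1,P2] Q1=[] Q2=[]
t=4-6: P3@Q0 runs 2, rem=13, quantum used, demote→Q1. Q0=[P1,P2] Q1=[P3] Q2=[]
t=6-8: P1@Q0 runs 2, rem=4, I/O yield, promote→Q0. Q0=[P2,P1] Q1=[P3] Q2=[]
t=8-10: P2@Q0 runs 2, rem=6, I/O yield, promote→Q0. Q0=[P1,P2] Q1=[P3] Q2=[]
t=10-12: P1@Q0 runs 2, rem=2, I/O yield, promote→Q0. Q0=[P2,P1] Q1=[P3] Q2=[]
t=12-14: P2@Q0 runs 2, rem=4, I/O yield, promote→Q0. Q0=[P1,P2] Q1=[P3] Q2=[]
t=14-16: P1@Q0 runs 2, rem=0, completes. Q0=[P2] Q1=[P3] Q2=[]
t=16-18: P2@Q0 runs 2, rem=2, I/O yield, promote→Q0. Q0=[P2] Q1=[P3] Q2=[]
t=18-20: P2@Q0 runs 2, rem=0, completes. Q0=[] Q1=[P3] Q2=[]
t=20-26: P3@Q1 runs 6, rem=7, quantum used, demote→Q2. Q0=[] Q1=[] Q2=[P3]
t=26-33: P3@Q2 runs 7, rem=0, completes. Q0=[] Q1=[] Q2=[]

Answer: 1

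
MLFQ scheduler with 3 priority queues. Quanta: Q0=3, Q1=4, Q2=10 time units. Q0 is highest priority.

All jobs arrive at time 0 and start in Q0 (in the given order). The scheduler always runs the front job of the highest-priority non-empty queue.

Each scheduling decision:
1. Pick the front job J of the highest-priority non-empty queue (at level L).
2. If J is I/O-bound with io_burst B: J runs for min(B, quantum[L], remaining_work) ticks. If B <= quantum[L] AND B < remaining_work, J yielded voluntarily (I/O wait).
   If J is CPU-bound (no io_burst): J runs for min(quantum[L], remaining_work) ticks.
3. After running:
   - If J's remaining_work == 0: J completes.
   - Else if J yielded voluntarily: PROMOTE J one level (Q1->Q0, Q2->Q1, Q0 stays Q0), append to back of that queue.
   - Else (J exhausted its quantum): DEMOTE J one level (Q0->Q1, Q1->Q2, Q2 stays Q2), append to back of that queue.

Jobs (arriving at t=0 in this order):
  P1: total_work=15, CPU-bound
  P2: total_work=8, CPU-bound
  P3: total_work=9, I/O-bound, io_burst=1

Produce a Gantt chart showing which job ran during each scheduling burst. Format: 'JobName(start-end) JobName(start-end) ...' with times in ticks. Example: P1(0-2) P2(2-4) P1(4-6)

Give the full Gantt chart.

t=0-3: P1@Q0 runs 3, rem=12, quantum used, demote→Q1. Q0=[P2,P3] Q1=[P1] Q2=[]
t=3-6: P2@Q0 runs 3, rem=5, quantum used, demote→Q1. Q0=[P3] Q1=[P1,P2] Q2=[]
t=6-7: P3@Q0 runs 1, rem=8, I/O yield, promote→Q0. Q0=[P3] Q1=[P1,P2] Q2=[]
t=7-8: P3@Q0 runs 1, rem=7, I/O yield, promote→Q0. Q0=[P3] Q1=[P1,P2] Q2=[]
t=8-9: P3@Q0 runs 1, rem=6, I/O yield, promote→Q0. Q0=[P3] Q1=[P1,P2] Q2=[]
t=9-10: P3@Q0 runs 1, rem=5, I/O yield, promote→Q0. Q0=[P3] Q1=[P1,P2] Q2=[]
t=10-11: P3@Q0 runs 1, rem=4, I/O yield, promote→Q0. Q0=[P3] Q1=[P1,P2] Q2=[]
t=11-12: P3@Q0 runs 1, rem=3, I/O yield, promote→Q0. Q0=[P3] Q1=[P1,P2] Q2=[]
t=12-13: P3@Q0 runs 1, rem=2, I/O yield, promote→Q0. Q0=[P3] Q1=[P1,P2] Q2=[]
t=13-14: P3@Q0 runs 1, rem=1, I/O yield, promote→Q0. Q0=[P3] Q1=[P1,P2] Q2=[]
t=14-15: P3@Q0 runs 1, rem=0, completes. Q0=[] Q1=[P1,P2] Q2=[]
t=15-19: P1@Q1 runs 4, rem=8, quantum used, demote→Q2. Q0=[] Q1=[P2] Q2=[P1]
t=19-23: P2@Q1 runs 4, rem=1, quantum used, demote→Q2. Q0=[] Q1=[] Q2=[P1,P2]
t=23-31: P1@Q2 runs 8, rem=0, completes. Q0=[] Q1=[] Q2=[P2]
t=31-32: P2@Q2 runs 1, rem=0, completes. Q0=[] Q1=[] Q2=[]

Answer: P1(0-3) P2(3-6) P3(6-7) P3(7-8) P3(8-9) P3(9-10) P3(10-11) P3(11-12) P3(12-13) P3(13-14) P3(14-15) P1(15-19) P2(19-23) P1(23-31) P2(31-32)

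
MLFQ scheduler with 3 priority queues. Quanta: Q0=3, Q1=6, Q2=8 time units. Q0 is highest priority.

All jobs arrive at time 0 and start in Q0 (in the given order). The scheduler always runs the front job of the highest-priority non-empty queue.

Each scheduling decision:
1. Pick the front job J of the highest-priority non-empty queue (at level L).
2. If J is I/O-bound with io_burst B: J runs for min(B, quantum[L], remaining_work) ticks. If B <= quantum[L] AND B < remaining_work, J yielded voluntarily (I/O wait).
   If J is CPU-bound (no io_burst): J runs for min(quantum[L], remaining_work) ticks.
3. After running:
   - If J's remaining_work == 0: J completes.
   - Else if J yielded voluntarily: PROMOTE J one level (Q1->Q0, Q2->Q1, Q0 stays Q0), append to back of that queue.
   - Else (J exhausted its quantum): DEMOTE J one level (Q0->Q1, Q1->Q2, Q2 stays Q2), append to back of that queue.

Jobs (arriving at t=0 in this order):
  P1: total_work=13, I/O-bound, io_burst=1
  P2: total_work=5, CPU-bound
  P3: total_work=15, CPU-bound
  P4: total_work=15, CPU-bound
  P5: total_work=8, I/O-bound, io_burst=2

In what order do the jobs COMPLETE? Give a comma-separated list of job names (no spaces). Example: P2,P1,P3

Answer: P5,P1,P2,P3,P4

Derivation:
t=0-1: P1@Q0 runs 1, rem=12, I/O yield, promote→Q0. Q0=[P2,P3,P4,P5,P1] Q1=[] Q2=[]
t=1-4: P2@Q0 runs 3, rem=2, quantum used, demote→Q1. Q0=[P3,P4,P5,P1] Q1=[P2] Q2=[]
t=4-7: P3@Q0 runs 3, rem=12, quantum used, demote→Q1. Q0=[P4,P5,P1] Q1=[P2,P3] Q2=[]
t=7-10: P4@Q0 runs 3, rem=12, quantum used, demote→Q1. Q0=[P5,P1] Q1=[P2,P3,P4] Q2=[]
t=10-12: P5@Q0 runs 2, rem=6, I/O yield, promote→Q0. Q0=[P1,P5] Q1=[P2,P3,P4] Q2=[]
t=12-13: P1@Q0 runs 1, rem=11, I/O yield, promote→Q0. Q0=[P5,P1] Q1=[P2,P3,P4] Q2=[]
t=13-15: P5@Q0 runs 2, rem=4, I/O yield, promote→Q0. Q0=[P1,P5] Q1=[P2,P3,P4] Q2=[]
t=15-16: P1@Q0 runs 1, rem=10, I/O yield, promote→Q0. Q0=[P5,P1] Q1=[P2,P3,P4] Q2=[]
t=16-18: P5@Q0 runs 2, rem=2, I/O yield, promote→Q0. Q0=[P1,P5] Q1=[P2,P3,P4] Q2=[]
t=18-19: P1@Q0 runs 1, rem=9, I/O yield, promote→Q0. Q0=[P5,P1] Q1=[P2,P3,P4] Q2=[]
t=19-21: P5@Q0 runs 2, rem=0, completes. Q0=[P1] Q1=[P2,P3,P4] Q2=[]
t=21-22: P1@Q0 runs 1, rem=8, I/O yield, promote→Q0. Q0=[P1] Q1=[P2,P3,P4] Q2=[]
t=22-23: P1@Q0 runs 1, rem=7, I/O yield, promote→Q0. Q0=[P1] Q1=[P2,P3,P4] Q2=[]
t=23-24: P1@Q0 runs 1, rem=6, I/O yield, promote→Q0. Q0=[P1] Q1=[P2,P3,P4] Q2=[]
t=24-25: P1@Q0 runs 1, rem=5, I/O yield, promote→Q0. Q0=[P1] Q1=[P2,P3,P4] Q2=[]
t=25-26: P1@Q0 runs 1, rem=4, I/O yield, promote→Q0. Q0=[P1] Q1=[P2,P3,P4] Q2=[]
t=26-27: P1@Q0 runs 1, rem=3, I/O yield, promote→Q0. Q0=[P1] Q1=[P2,P3,P4] Q2=[]
t=27-28: P1@Q0 runs 1, rem=2, I/O yield, promote→Q0. Q0=[P1] Q1=[P2,P3,P4] Q2=[]
t=28-29: P1@Q0 runs 1, rem=1, I/O yield, promote→Q0. Q0=[P1] Q1=[P2,P3,P4] Q2=[]
t=29-30: P1@Q0 runs 1, rem=0, completes. Q0=[] Q1=[P2,P3,P4] Q2=[]
t=30-32: P2@Q1 runs 2, rem=0, completes. Q0=[] Q1=[P3,P4] Q2=[]
t=32-38: P3@Q1 runs 6, rem=6, quantum used, demote→Q2. Q0=[] Q1=[P4] Q2=[P3]
t=38-44: P4@Q1 runs 6, rem=6, quantum used, demote→Q2. Q0=[] Q1=[] Q2=[P3,P4]
t=44-50: P3@Q2 runs 6, rem=0, completes. Q0=[] Q1=[] Q2=[P4]
t=50-56: P4@Q2 runs 6, rem=0, completes. Q0=[] Q1=[] Q2=[]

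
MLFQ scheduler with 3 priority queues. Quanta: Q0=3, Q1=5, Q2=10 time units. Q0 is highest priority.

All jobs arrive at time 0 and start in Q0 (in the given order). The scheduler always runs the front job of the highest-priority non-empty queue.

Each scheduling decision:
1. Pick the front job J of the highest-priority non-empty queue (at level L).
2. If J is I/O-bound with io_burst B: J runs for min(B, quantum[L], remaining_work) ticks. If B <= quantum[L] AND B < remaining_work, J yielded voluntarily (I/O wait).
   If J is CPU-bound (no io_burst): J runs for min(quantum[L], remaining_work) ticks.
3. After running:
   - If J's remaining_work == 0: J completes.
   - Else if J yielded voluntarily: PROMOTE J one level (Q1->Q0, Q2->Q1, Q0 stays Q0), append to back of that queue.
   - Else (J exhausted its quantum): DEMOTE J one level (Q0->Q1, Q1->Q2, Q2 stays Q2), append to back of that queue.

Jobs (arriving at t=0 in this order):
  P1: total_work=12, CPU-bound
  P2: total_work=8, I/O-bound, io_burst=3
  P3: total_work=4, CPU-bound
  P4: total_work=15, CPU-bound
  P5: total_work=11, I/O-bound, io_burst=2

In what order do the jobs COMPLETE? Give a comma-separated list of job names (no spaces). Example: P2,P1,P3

t=0-3: P1@Q0 runs 3, rem=9, quantum used, demote→Q1. Q0=[P2,P3,P4,P5] Q1=[P1] Q2=[]
t=3-6: P2@Q0 runs 3, rem=5, I/O yield, promote→Q0. Q0=[P3,P4,P5,P2] Q1=[P1] Q2=[]
t=6-9: P3@Q0 runs 3, rem=1, quantum used, demote→Q1. Q0=[P4,P5,P2] Q1=[P1,P3] Q2=[]
t=9-12: P4@Q0 runs 3, rem=12, quantum used, demote→Q1. Q0=[P5,P2] Q1=[P1,P3,P4] Q2=[]
t=12-14: P5@Q0 runs 2, rem=9, I/O yield, promote→Q0. Q0=[P2,P5] Q1=[P1,P3,P4] Q2=[]
t=14-17: P2@Q0 runs 3, rem=2, I/O yield, promote→Q0. Q0=[P5,P2] Q1=[P1,P3,P4] Q2=[]
t=17-19: P5@Q0 runs 2, rem=7, I/O yield, promote→Q0. Q0=[P2,P5] Q1=[P1,P3,P4] Q2=[]
t=19-21: P2@Q0 runs 2, rem=0, completes. Q0=[P5] Q1=[P1,P3,P4] Q2=[]
t=21-23: P5@Q0 runs 2, rem=5, I/O yield, promote→Q0. Q0=[P5] Q1=[P1,P3,P4] Q2=[]
t=23-25: P5@Q0 runs 2, rem=3, I/O yield, promote→Q0. Q0=[P5] Q1=[P1,P3,P4] Q2=[]
t=25-27: P5@Q0 runs 2, rem=1, I/O yield, promote→Q0. Q0=[P5] Q1=[P1,P3,P4] Q2=[]
t=27-28: P5@Q0 runs 1, rem=0, completes. Q0=[] Q1=[P1,P3,P4] Q2=[]
t=28-33: P1@Q1 runs 5, rem=4, quantum used, demote→Q2. Q0=[] Q1=[P3,P4] Q2=[P1]
t=33-34: P3@Q1 runs 1, rem=0, completes. Q0=[] Q1=[P4] Q2=[P1]
t=34-39: P4@Q1 runs 5, rem=7, quantum used, demote→Q2. Q0=[] Q1=[] Q2=[P1,P4]
t=39-43: P1@Q2 runs 4, rem=0, completes. Q0=[] Q1=[] Q2=[P4]
t=43-50: P4@Q2 runs 7, rem=0, completes. Q0=[] Q1=[] Q2=[]

Answer: P2,P5,P3,P1,P4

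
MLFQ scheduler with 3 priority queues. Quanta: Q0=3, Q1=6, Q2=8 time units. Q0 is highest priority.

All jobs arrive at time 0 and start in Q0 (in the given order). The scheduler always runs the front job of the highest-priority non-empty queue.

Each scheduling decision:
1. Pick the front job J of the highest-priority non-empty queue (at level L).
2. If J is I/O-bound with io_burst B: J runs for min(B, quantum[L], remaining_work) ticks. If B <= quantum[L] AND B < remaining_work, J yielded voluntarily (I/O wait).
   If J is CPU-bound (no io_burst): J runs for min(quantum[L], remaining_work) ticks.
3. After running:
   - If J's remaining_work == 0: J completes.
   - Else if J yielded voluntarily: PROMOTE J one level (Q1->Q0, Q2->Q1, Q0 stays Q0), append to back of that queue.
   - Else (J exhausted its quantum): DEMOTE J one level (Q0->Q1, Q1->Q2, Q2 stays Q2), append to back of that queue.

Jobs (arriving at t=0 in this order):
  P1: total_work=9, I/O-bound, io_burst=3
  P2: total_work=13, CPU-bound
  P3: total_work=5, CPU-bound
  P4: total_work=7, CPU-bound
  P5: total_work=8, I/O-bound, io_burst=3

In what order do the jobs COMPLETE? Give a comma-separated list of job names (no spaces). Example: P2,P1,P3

t=0-3: P1@Q0 runs 3, rem=6, I/O yield, promote→Q0. Q0=[P2,P3,P4,P5,P1] Q1=[] Q2=[]
t=3-6: P2@Q0 runs 3, rem=10, quantum used, demote→Q1. Q0=[P3,P4,P5,P1] Q1=[P2] Q2=[]
t=6-9: P3@Q0 runs 3, rem=2, quantum used, demote→Q1. Q0=[P4,P5,P1] Q1=[P2,P3] Q2=[]
t=9-12: P4@Q0 runs 3, rem=4, quantum used, demote→Q1. Q0=[P5,P1] Q1=[P2,P3,P4] Q2=[]
t=12-15: P5@Q0 runs 3, rem=5, I/O yield, promote→Q0. Q0=[P1,P5] Q1=[P2,P3,P4] Q2=[]
t=15-18: P1@Q0 runs 3, rem=3, I/O yield, promote→Q0. Q0=[P5,P1] Q1=[P2,P3,P4] Q2=[]
t=18-21: P5@Q0 runs 3, rem=2, I/O yield, promote→Q0. Q0=[P1,P5] Q1=[P2,P3,P4] Q2=[]
t=21-24: P1@Q0 runs 3, rem=0, completes. Q0=[P5] Q1=[P2,P3,P4] Q2=[]
t=24-26: P5@Q0 runs 2, rem=0, completes. Q0=[] Q1=[P2,P3,P4] Q2=[]
t=26-32: P2@Q1 runs 6, rem=4, quantum used, demote→Q2. Q0=[] Q1=[P3,P4] Q2=[P2]
t=32-34: P3@Q1 runs 2, rem=0, completes. Q0=[] Q1=[P4] Q2=[P2]
t=34-38: P4@Q1 runs 4, rem=0, completes. Q0=[] Q1=[] Q2=[P2]
t=38-42: P2@Q2 runs 4, rem=0, completes. Q0=[] Q1=[] Q2=[]

Answer: P1,P5,P3,P4,P2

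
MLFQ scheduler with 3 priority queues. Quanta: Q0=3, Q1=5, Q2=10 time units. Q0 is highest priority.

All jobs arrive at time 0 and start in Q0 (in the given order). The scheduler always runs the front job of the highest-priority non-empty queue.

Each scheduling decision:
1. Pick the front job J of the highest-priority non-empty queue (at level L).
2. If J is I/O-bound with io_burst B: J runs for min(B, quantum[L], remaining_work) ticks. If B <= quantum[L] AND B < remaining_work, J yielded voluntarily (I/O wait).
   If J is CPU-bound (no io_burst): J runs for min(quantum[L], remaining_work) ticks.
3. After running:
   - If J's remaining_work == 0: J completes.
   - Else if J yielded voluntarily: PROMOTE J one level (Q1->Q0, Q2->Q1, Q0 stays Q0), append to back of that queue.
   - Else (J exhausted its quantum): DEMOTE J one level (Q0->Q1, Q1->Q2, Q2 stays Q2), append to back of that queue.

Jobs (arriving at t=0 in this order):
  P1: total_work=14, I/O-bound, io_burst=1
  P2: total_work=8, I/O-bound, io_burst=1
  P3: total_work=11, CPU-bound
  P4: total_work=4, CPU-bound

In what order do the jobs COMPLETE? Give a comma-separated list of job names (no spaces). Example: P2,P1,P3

t=0-1: P1@Q0 runs 1, rem=13, I/O yield, promote→Q0. Q0=[P2,P3,P4,P1] Q1=[] Q2=[]
t=1-2: P2@Q0 runs 1, rem=7, I/O yield, promote→Q0. Q0=[P3,P4,P1,P2] Q1=[] Q2=[]
t=2-5: P3@Q0 runs 3, rem=8, quantum used, demote→Q1. Q0=[P4,P1,P2] Q1=[P3] Q2=[]
t=5-8: P4@Q0 runs 3, rem=1, quantum used, demote→Q1. Q0=[P1,P2] Q1=[P3,P4] Q2=[]
t=8-9: P1@Q0 runs 1, rem=12, I/O yield, promote→Q0. Q0=[P2,P1] Q1=[P3,P4] Q2=[]
t=9-10: P2@Q0 runs 1, rem=6, I/O yield, promote→Q0. Q0=[P1,P2] Q1=[P3,P4] Q2=[]
t=10-11: P1@Q0 runs 1, rem=11, I/O yield, promote→Q0. Q0=[P2,P1] Q1=[P3,P4] Q2=[]
t=11-12: P2@Q0 runs 1, rem=5, I/O yield, promote→Q0. Q0=[P1,P2] Q1=[P3,P4] Q2=[]
t=12-13: P1@Q0 runs 1, rem=10, I/O yield, promote→Q0. Q0=[P2,P1] Q1=[P3,P4] Q2=[]
t=13-14: P2@Q0 runs 1, rem=4, I/O yield, promote→Q0. Q0=[P1,P2] Q1=[P3,P4] Q2=[]
t=14-15: P1@Q0 runs 1, rem=9, I/O yield, promote→Q0. Q0=[P2,P1] Q1=[P3,P4] Q2=[]
t=15-16: P2@Q0 runs 1, rem=3, I/O yield, promote→Q0. Q0=[P1,P2] Q1=[P3,P4] Q2=[]
t=16-17: P1@Q0 runs 1, rem=8, I/O yield, promote→Q0. Q0=[P2,P1] Q1=[P3,P4] Q2=[]
t=17-18: P2@Q0 runs 1, rem=2, I/O yield, promote→Q0. Q0=[P1,P2] Q1=[P3,P4] Q2=[]
t=18-19: P1@Q0 runs 1, rem=7, I/O yield, promote→Q0. Q0=[P2,P1] Q1=[P3,P4] Q2=[]
t=19-20: P2@Q0 runs 1, rem=1, I/O yield, promote→Q0. Q0=[P1,P2] Q1=[P3,P4] Q2=[]
t=20-21: P1@Q0 runs 1, rem=6, I/O yield, promote→Q0. Q0=[P2,P1] Q1=[P3,P4] Q2=[]
t=21-22: P2@Q0 runs 1, rem=0, completes. Q0=[P1] Q1=[P3,P4] Q2=[]
t=22-23: P1@Q0 runs 1, rem=5, I/O yield, promote→Q0. Q0=[P1] Q1=[P3,P4] Q2=[]
t=23-24: P1@Q0 runs 1, rem=4, I/O yield, promote→Q0. Q0=[P1] Q1=[P3,P4] Q2=[]
t=24-25: P1@Q0 runs 1, rem=3, I/O yield, promote→Q0. Q0=[P1] Q1=[P3,P4] Q2=[]
t=25-26: P1@Q0 runs 1, rem=2, I/O yield, promote→Q0. Q0=[P1] Q1=[P3,P4] Q2=[]
t=26-27: P1@Q0 runs 1, rem=1, I/O yield, promote→Q0. Q0=[P1] Q1=[P3,P4] Q2=[]
t=27-28: P1@Q0 runs 1, rem=0, completes. Q0=[] Q1=[P3,P4] Q2=[]
t=28-33: P3@Q1 runs 5, rem=3, quantum used, demote→Q2. Q0=[] Q1=[P4] Q2=[P3]
t=33-34: P4@Q1 runs 1, rem=0, completes. Q0=[] Q1=[] Q2=[P3]
t=34-37: P3@Q2 runs 3, rem=0, completes. Q0=[] Q1=[] Q2=[]

Answer: P2,P1,P4,P3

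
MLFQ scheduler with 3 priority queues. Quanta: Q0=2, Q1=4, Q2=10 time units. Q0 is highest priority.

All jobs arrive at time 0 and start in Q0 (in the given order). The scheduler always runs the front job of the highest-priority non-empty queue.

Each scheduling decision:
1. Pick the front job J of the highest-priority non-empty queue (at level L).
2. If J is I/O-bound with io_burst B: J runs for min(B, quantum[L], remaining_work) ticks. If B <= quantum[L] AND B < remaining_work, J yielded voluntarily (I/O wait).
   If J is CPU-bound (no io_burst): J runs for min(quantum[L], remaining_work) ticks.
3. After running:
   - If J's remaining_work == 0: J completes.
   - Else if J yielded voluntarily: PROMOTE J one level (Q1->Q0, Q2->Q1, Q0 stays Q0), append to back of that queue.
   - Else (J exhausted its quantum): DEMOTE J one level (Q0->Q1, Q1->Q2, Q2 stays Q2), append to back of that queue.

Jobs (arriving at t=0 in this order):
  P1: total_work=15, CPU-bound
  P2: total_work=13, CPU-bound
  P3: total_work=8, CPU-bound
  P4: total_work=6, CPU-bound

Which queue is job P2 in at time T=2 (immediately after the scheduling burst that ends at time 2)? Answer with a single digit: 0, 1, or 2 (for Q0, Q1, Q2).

t=0-2: P1@Q0 runs 2, rem=13, quantum used, demote→Q1. Q0=[P2,P3,P4] Q1=[P1] Q2=[]
t=2-4: P2@Q0 runs 2, rem=11, quantum used, demote→Q1. Q0=[P3,P4] Q1=[P1,P2] Q2=[]
t=4-6: P3@Q0 runs 2, rem=6, quantum used, demote→Q1. Q0=[P4] Q1=[P1,P2,P3] Q2=[]
t=6-8: P4@Q0 runs 2, rem=4, quantum used, demote→Q1. Q0=[] Q1=[P1,P2,P3,P4] Q2=[]
t=8-12: P1@Q1 runs 4, rem=9, quantum used, demote→Q2. Q0=[] Q1=[P2,P3,P4] Q2=[P1]
t=12-16: P2@Q1 runs 4, rem=7, quantum used, demote→Q2. Q0=[] Q1=[P3,P4] Q2=[P1,P2]
t=16-20: P3@Q1 runs 4, rem=2, quantum used, demote→Q2. Q0=[] Q1=[P4] Q2=[P1,P2,P3]
t=20-24: P4@Q1 runs 4, rem=0, completes. Q0=[] Q1=[] Q2=[P1,P2,P3]
t=24-33: P1@Q2 runs 9, rem=0, completes. Q0=[] Q1=[] Q2=[P2,P3]
t=33-40: P2@Q2 runs 7, rem=0, completes. Q0=[] Q1=[] Q2=[P3]
t=40-42: P3@Q2 runs 2, rem=0, completes. Q0=[] Q1=[] Q2=[]

Answer: 0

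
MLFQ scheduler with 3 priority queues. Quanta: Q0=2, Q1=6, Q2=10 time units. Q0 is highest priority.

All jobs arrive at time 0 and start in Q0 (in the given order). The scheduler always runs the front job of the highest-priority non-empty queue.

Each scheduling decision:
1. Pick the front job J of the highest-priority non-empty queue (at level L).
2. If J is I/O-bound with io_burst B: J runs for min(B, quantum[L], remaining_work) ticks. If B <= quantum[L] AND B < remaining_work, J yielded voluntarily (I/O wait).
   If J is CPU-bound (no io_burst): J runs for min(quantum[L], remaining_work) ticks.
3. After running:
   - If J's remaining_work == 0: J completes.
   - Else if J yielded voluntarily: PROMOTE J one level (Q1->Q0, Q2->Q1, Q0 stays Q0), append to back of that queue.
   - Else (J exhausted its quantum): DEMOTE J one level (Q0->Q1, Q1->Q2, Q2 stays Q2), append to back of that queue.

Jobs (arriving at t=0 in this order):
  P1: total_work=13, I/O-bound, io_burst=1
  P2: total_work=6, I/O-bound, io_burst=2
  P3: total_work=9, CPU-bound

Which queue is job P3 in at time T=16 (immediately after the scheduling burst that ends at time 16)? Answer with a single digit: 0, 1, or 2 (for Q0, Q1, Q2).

Answer: 1

Derivation:
t=0-1: P1@Q0 runs 1, rem=12, I/O yield, promote→Q0. Q0=[P2,P3,P1] Q1=[] Q2=[]
t=1-3: P2@Q0 runs 2, rem=4, I/O yield, promote→Q0. Q0=[P3,P1,P2] Q1=[] Q2=[]
t=3-5: P3@Q0 runs 2, rem=7, quantum used, demote→Q1. Q0=[P1,P2] Q1=[P3] Q2=[]
t=5-6: P1@Q0 runs 1, rem=11, I/O yield, promote→Q0. Q0=[P2,P1] Q1=[P3] Q2=[]
t=6-8: P2@Q0 runs 2, rem=2, I/O yield, promote→Q0. Q0=[P1,P2] Q1=[P3] Q2=[]
t=8-9: P1@Q0 runs 1, rem=10, I/O yield, promote→Q0. Q0=[P2,P1] Q1=[P3] Q2=[]
t=9-11: P2@Q0 runs 2, rem=0, completes. Q0=[P1] Q1=[P3] Q2=[]
t=11-12: P1@Q0 runs 1, rem=9, I/O yield, promote→Q0. Q0=[P1] Q1=[P3] Q2=[]
t=12-13: P1@Q0 runs 1, rem=8, I/O yield, promote→Q0. Q0=[P1] Q1=[P3] Q2=[]
t=13-14: P1@Q0 runs 1, rem=7, I/O yield, promote→Q0. Q0=[P1] Q1=[P3] Q2=[]
t=14-15: P1@Q0 runs 1, rem=6, I/O yield, promote→Q0. Q0=[P1] Q1=[P3] Q2=[]
t=15-16: P1@Q0 runs 1, rem=5, I/O yield, promote→Q0. Q0=[P1] Q1=[P3] Q2=[]
t=16-17: P1@Q0 runs 1, rem=4, I/O yield, promote→Q0. Q0=[P1] Q1=[P3] Q2=[]
t=17-18: P1@Q0 runs 1, rem=3, I/O yield, promote→Q0. Q0=[P1] Q1=[P3] Q2=[]
t=18-19: P1@Q0 runs 1, rem=2, I/O yield, promote→Q0. Q0=[P1] Q1=[P3] Q2=[]
t=19-20: P1@Q0 runs 1, rem=1, I/O yield, promote→Q0. Q0=[P1] Q1=[P3] Q2=[]
t=20-21: P1@Q0 runs 1, rem=0, completes. Q0=[] Q1=[P3] Q2=[]
t=21-27: P3@Q1 runs 6, rem=1, quantum used, demote→Q2. Q0=[] Q1=[] Q2=[P3]
t=27-28: P3@Q2 runs 1, rem=0, completes. Q0=[] Q1=[] Q2=[]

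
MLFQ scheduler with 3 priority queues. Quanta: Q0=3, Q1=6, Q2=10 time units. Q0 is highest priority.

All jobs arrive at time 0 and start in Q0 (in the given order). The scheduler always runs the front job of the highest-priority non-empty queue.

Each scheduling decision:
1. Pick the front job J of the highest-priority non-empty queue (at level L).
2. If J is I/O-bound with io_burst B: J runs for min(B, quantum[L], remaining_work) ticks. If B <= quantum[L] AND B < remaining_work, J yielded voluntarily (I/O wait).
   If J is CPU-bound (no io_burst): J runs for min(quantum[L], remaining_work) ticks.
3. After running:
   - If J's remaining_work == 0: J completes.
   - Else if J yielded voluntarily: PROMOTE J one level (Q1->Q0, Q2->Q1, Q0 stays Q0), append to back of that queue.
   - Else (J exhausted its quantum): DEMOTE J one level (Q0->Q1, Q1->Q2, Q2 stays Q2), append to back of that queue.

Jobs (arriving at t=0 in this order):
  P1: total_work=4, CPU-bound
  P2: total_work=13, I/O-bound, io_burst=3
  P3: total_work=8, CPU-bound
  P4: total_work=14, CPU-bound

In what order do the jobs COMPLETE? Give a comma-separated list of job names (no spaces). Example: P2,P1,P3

Answer: P2,P1,P3,P4

Derivation:
t=0-3: P1@Q0 runs 3, rem=1, quantum used, demote→Q1. Q0=[P2,P3,P4] Q1=[P1] Q2=[]
t=3-6: P2@Q0 runs 3, rem=10, I/O yield, promote→Q0. Q0=[P3,P4,P2] Q1=[P1] Q2=[]
t=6-9: P3@Q0 runs 3, rem=5, quantum used, demote→Q1. Q0=[P4,P2] Q1=[P1,P3] Q2=[]
t=9-12: P4@Q0 runs 3, rem=11, quantum used, demote→Q1. Q0=[P2] Q1=[P1,P3,P4] Q2=[]
t=12-15: P2@Q0 runs 3, rem=7, I/O yield, promote→Q0. Q0=[P2] Q1=[P1,P3,P4] Q2=[]
t=15-18: P2@Q0 runs 3, rem=4, I/O yield, promote→Q0. Q0=[P2] Q1=[P1,P3,P4] Q2=[]
t=18-21: P2@Q0 runs 3, rem=1, I/O yield, promote→Q0. Q0=[P2] Q1=[P1,P3,P4] Q2=[]
t=21-22: P2@Q0 runs 1, rem=0, completes. Q0=[] Q1=[P1,P3,P4] Q2=[]
t=22-23: P1@Q1 runs 1, rem=0, completes. Q0=[] Q1=[P3,P4] Q2=[]
t=23-28: P3@Q1 runs 5, rem=0, completes. Q0=[] Q1=[P4] Q2=[]
t=28-34: P4@Q1 runs 6, rem=5, quantum used, demote→Q2. Q0=[] Q1=[] Q2=[P4]
t=34-39: P4@Q2 runs 5, rem=0, completes. Q0=[] Q1=[] Q2=[]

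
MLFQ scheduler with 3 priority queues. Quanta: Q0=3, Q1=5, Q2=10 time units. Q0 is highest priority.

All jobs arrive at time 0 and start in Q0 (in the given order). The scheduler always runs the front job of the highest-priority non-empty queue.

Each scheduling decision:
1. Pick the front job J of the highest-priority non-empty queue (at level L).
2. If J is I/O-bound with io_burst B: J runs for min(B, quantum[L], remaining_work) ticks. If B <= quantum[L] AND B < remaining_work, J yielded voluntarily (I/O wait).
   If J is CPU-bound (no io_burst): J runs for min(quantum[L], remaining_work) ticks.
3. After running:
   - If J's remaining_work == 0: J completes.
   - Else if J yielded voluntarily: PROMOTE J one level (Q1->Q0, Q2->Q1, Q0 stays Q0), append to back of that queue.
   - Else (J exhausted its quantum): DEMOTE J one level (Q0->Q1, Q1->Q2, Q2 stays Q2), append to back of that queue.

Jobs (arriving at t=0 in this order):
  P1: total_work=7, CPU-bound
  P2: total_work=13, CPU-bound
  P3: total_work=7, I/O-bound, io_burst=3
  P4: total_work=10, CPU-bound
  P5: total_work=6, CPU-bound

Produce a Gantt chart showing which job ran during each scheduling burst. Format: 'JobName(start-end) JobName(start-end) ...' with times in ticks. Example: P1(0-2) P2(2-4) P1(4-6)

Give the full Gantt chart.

Answer: P1(0-3) P2(3-6) P3(6-9) P4(9-12) P5(12-15) P3(15-18) P3(18-19) P1(19-23) P2(23-28) P4(28-33) P5(33-36) P2(36-41) P4(41-43)

Derivation:
t=0-3: P1@Q0 runs 3, rem=4, quantum used, demote→Q1. Q0=[P2,P3,P4,P5] Q1=[P1] Q2=[]
t=3-6: P2@Q0 runs 3, rem=10, quantum used, demote→Q1. Q0=[P3,P4,P5] Q1=[P1,P2] Q2=[]
t=6-9: P3@Q0 runs 3, rem=4, I/O yield, promote→Q0. Q0=[P4,P5,P3] Q1=[P1,P2] Q2=[]
t=9-12: P4@Q0 runs 3, rem=7, quantum used, demote→Q1. Q0=[P5,P3] Q1=[P1,P2,P4] Q2=[]
t=12-15: P5@Q0 runs 3, rem=3, quantum used, demote→Q1. Q0=[P3] Q1=[P1,P2,P4,P5] Q2=[]
t=15-18: P3@Q0 runs 3, rem=1, I/O yield, promote→Q0. Q0=[P3] Q1=[P1,P2,P4,P5] Q2=[]
t=18-19: P3@Q0 runs 1, rem=0, completes. Q0=[] Q1=[P1,P2,P4,P5] Q2=[]
t=19-23: P1@Q1 runs 4, rem=0, completes. Q0=[] Q1=[P2,P4,P5] Q2=[]
t=23-28: P2@Q1 runs 5, rem=5, quantum used, demote→Q2. Q0=[] Q1=[P4,P5] Q2=[P2]
t=28-33: P4@Q1 runs 5, rem=2, quantum used, demote→Q2. Q0=[] Q1=[P5] Q2=[P2,P4]
t=33-36: P5@Q1 runs 3, rem=0, completes. Q0=[] Q1=[] Q2=[P2,P4]
t=36-41: P2@Q2 runs 5, rem=0, completes. Q0=[] Q1=[] Q2=[P4]
t=41-43: P4@Q2 runs 2, rem=0, completes. Q0=[] Q1=[] Q2=[]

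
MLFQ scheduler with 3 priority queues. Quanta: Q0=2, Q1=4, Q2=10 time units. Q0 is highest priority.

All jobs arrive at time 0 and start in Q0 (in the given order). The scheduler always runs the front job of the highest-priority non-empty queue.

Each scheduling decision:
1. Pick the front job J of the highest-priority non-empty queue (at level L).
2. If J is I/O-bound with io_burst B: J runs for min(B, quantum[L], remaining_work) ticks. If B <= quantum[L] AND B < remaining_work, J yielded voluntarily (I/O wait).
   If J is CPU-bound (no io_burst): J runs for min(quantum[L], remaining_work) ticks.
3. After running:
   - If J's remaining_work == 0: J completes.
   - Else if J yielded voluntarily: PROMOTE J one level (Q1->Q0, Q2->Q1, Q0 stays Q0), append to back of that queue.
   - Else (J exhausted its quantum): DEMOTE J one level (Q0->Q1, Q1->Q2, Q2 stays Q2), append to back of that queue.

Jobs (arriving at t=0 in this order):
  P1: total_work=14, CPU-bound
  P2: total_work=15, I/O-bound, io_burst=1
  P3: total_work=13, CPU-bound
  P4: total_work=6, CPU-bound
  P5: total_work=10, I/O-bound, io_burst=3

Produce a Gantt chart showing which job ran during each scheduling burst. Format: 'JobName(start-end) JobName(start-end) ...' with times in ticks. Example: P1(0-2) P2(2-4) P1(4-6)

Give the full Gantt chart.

t=0-2: P1@Q0 runs 2, rem=12, quantum used, demote→Q1. Q0=[P2,P3,P4,P5] Q1=[P1] Q2=[]
t=2-3: P2@Q0 runs 1, rem=14, I/O yield, promote→Q0. Q0=[P3,P4,P5,P2] Q1=[P1] Q2=[]
t=3-5: P3@Q0 runs 2, rem=11, quantum used, demote→Q1. Q0=[P4,P5,P2] Q1=[P1,P3] Q2=[]
t=5-7: P4@Q0 runs 2, rem=4, quantum used, demote→Q1. Q0=[P5,P2] Q1=[P1,P3,P4] Q2=[]
t=7-9: P5@Q0 runs 2, rem=8, quantum used, demote→Q1. Q0=[P2] Q1=[P1,P3,P4,P5] Q2=[]
t=9-10: P2@Q0 runs 1, rem=13, I/O yield, promote→Q0. Q0=[P2] Q1=[P1,P3,P4,P5] Q2=[]
t=10-11: P2@Q0 runs 1, rem=12, I/O yield, promote→Q0. Q0=[P2] Q1=[P1,P3,P4,P5] Q2=[]
t=11-12: P2@Q0 runs 1, rem=11, I/O yield, promote→Q0. Q0=[P2] Q1=[P1,P3,P4,P5] Q2=[]
t=12-13: P2@Q0 runs 1, rem=10, I/O yield, promote→Q0. Q0=[P2] Q1=[P1,P3,P4,P5] Q2=[]
t=13-14: P2@Q0 runs 1, rem=9, I/O yield, promote→Q0. Q0=[P2] Q1=[P1,P3,P4,P5] Q2=[]
t=14-15: P2@Q0 runs 1, rem=8, I/O yield, promote→Q0. Q0=[P2] Q1=[P1,P3,P4,P5] Q2=[]
t=15-16: P2@Q0 runs 1, rem=7, I/O yield, promote→Q0. Q0=[P2] Q1=[P1,P3,P4,P5] Q2=[]
t=16-17: P2@Q0 runs 1, rem=6, I/O yield, promote→Q0. Q0=[P2] Q1=[P1,P3,P4,P5] Q2=[]
t=17-18: P2@Q0 runs 1, rem=5, I/O yield, promote→Q0. Q0=[P2] Q1=[P1,P3,P4,P5] Q2=[]
t=18-19: P2@Q0 runs 1, rem=4, I/O yield, promote→Q0. Q0=[P2] Q1=[P1,P3,P4,P5] Q2=[]
t=19-20: P2@Q0 runs 1, rem=3, I/O yield, promote→Q0. Q0=[P2] Q1=[P1,P3,P4,P5] Q2=[]
t=20-21: P2@Q0 runs 1, rem=2, I/O yield, promote→Q0. Q0=[P2] Q1=[P1,P3,P4,P5] Q2=[]
t=21-22: P2@Q0 runs 1, rem=1, I/O yield, promote→Q0. Q0=[P2] Q1=[P1,P3,P4,P5] Q2=[]
t=22-23: P2@Q0 runs 1, rem=0, completes. Q0=[] Q1=[P1,P3,P4,P5] Q2=[]
t=23-27: P1@Q1 runs 4, rem=8, quantum used, demote→Q2. Q0=[] Q1=[P3,P4,P5] Q2=[P1]
t=27-31: P3@Q1 runs 4, rem=7, quantum used, demote→Q2. Q0=[] Q1=[P4,P5] Q2=[P1,P3]
t=31-35: P4@Q1 runs 4, rem=0, completes. Q0=[] Q1=[P5] Q2=[P1,P3]
t=35-38: P5@Q1 runs 3, rem=5, I/O yield, promote→Q0. Q0=[P5] Q1=[] Q2=[P1,P3]
t=38-40: P5@Q0 runs 2, rem=3, quantum used, demote→Q1. Q0=[] Q1=[P5] Q2=[P1,P3]
t=40-43: P5@Q1 runs 3, rem=0, completes. Q0=[] Q1=[] Q2=[P1,P3]
t=43-51: P1@Q2 runs 8, rem=0, completes. Q0=[] Q1=[] Q2=[P3]
t=51-58: P3@Q2 runs 7, rem=0, completes. Q0=[] Q1=[] Q2=[]

Answer: P1(0-2) P2(2-3) P3(3-5) P4(5-7) P5(7-9) P2(9-10) P2(10-11) P2(11-12) P2(12-13) P2(13-14) P2(14-15) P2(15-16) P2(16-17) P2(17-18) P2(18-19) P2(19-20) P2(20-21) P2(21-22) P2(22-23) P1(23-27) P3(27-31) P4(31-35) P5(35-38) P5(38-40) P5(40-43) P1(43-51) P3(51-58)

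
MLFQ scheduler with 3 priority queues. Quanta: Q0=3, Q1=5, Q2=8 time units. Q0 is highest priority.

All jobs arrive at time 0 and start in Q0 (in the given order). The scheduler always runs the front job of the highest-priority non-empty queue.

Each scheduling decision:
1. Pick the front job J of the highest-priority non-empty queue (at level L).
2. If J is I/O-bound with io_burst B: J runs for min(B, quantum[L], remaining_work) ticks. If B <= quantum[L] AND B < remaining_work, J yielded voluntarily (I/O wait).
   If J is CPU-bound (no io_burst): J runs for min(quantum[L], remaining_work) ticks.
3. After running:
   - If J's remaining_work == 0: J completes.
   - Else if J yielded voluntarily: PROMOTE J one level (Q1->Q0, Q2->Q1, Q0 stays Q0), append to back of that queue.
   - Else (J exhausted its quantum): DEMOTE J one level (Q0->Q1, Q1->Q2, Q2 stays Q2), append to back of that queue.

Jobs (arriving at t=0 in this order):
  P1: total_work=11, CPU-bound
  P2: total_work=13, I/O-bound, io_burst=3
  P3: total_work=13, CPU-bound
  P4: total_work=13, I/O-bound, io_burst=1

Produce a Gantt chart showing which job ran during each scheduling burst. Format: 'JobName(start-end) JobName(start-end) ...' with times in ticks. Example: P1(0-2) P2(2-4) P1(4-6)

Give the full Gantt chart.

Answer: P1(0-3) P2(3-6) P3(6-9) P4(9-10) P2(10-13) P4(13-14) P2(14-17) P4(17-18) P2(18-21) P4(21-22) P2(22-23) P4(23-24) P4(24-25) P4(25-26) P4(26-27) P4(27-28) P4(28-29) P4(29-30) P4(30-31) P4(31-32) P1(32-37) P3(37-42) P1(42-45) P3(45-50)

Derivation:
t=0-3: P1@Q0 runs 3, rem=8, quantum used, demote→Q1. Q0=[P2,P3,P4] Q1=[P1] Q2=[]
t=3-6: P2@Q0 runs 3, rem=10, I/O yield, promote→Q0. Q0=[P3,P4,P2] Q1=[P1] Q2=[]
t=6-9: P3@Q0 runs 3, rem=10, quantum used, demote→Q1. Q0=[P4,P2] Q1=[P1,P3] Q2=[]
t=9-10: P4@Q0 runs 1, rem=12, I/O yield, promote→Q0. Q0=[P2,P4] Q1=[P1,P3] Q2=[]
t=10-13: P2@Q0 runs 3, rem=7, I/O yield, promote→Q0. Q0=[P4,P2] Q1=[P1,P3] Q2=[]
t=13-14: P4@Q0 runs 1, rem=11, I/O yield, promote→Q0. Q0=[P2,P4] Q1=[P1,P3] Q2=[]
t=14-17: P2@Q0 runs 3, rem=4, I/O yield, promote→Q0. Q0=[P4,P2] Q1=[P1,P3] Q2=[]
t=17-18: P4@Q0 runs 1, rem=10, I/O yield, promote→Q0. Q0=[P2,P4] Q1=[P1,P3] Q2=[]
t=18-21: P2@Q0 runs 3, rem=1, I/O yield, promote→Q0. Q0=[P4,P2] Q1=[P1,P3] Q2=[]
t=21-22: P4@Q0 runs 1, rem=9, I/O yield, promote→Q0. Q0=[P2,P4] Q1=[P1,P3] Q2=[]
t=22-23: P2@Q0 runs 1, rem=0, completes. Q0=[P4] Q1=[P1,P3] Q2=[]
t=23-24: P4@Q0 runs 1, rem=8, I/O yield, promote→Q0. Q0=[P4] Q1=[P1,P3] Q2=[]
t=24-25: P4@Q0 runs 1, rem=7, I/O yield, promote→Q0. Q0=[P4] Q1=[P1,P3] Q2=[]
t=25-26: P4@Q0 runs 1, rem=6, I/O yield, promote→Q0. Q0=[P4] Q1=[P1,P3] Q2=[]
t=26-27: P4@Q0 runs 1, rem=5, I/O yield, promote→Q0. Q0=[P4] Q1=[P1,P3] Q2=[]
t=27-28: P4@Q0 runs 1, rem=4, I/O yield, promote→Q0. Q0=[P4] Q1=[P1,P3] Q2=[]
t=28-29: P4@Q0 runs 1, rem=3, I/O yield, promote→Q0. Q0=[P4] Q1=[P1,P3] Q2=[]
t=29-30: P4@Q0 runs 1, rem=2, I/O yield, promote→Q0. Q0=[P4] Q1=[P1,P3] Q2=[]
t=30-31: P4@Q0 runs 1, rem=1, I/O yield, promote→Q0. Q0=[P4] Q1=[P1,P3] Q2=[]
t=31-32: P4@Q0 runs 1, rem=0, completes. Q0=[] Q1=[P1,P3] Q2=[]
t=32-37: P1@Q1 runs 5, rem=3, quantum used, demote→Q2. Q0=[] Q1=[P3] Q2=[P1]
t=37-42: P3@Q1 runs 5, rem=5, quantum used, demote→Q2. Q0=[] Q1=[] Q2=[P1,P3]
t=42-45: P1@Q2 runs 3, rem=0, completes. Q0=[] Q1=[] Q2=[P3]
t=45-50: P3@Q2 runs 5, rem=0, completes. Q0=[] Q1=[] Q2=[]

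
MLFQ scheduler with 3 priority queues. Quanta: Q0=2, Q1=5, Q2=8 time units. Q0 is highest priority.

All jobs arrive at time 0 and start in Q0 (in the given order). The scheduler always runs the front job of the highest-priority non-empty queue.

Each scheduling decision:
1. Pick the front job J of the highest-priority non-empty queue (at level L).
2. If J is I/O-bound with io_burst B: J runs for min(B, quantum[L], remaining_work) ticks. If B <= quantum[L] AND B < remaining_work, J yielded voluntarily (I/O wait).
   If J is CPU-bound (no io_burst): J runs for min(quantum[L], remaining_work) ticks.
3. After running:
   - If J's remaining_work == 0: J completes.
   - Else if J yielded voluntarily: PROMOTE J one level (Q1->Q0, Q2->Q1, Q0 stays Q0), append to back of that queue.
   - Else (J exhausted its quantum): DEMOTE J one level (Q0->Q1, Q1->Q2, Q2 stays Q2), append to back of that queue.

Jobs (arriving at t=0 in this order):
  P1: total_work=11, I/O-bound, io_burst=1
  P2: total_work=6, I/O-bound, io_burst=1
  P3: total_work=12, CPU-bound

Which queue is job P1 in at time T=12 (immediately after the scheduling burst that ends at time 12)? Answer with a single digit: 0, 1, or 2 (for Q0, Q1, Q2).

t=0-1: P1@Q0 runs 1, rem=10, I/O yield, promote→Q0. Q0=[P2,P3,P1] Q1=[] Q2=[]
t=1-2: P2@Q0 runs 1, rem=5, I/O yield, promote→Q0. Q0=[P3,P1,P2] Q1=[] Q2=[]
t=2-4: P3@Q0 runs 2, rem=10, quantum used, demote→Q1. Q0=[P1,P2] Q1=[P3] Q2=[]
t=4-5: P1@Q0 runs 1, rem=9, I/O yield, promote→Q0. Q0=[P2,P1] Q1=[P3] Q2=[]
t=5-6: P2@Q0 runs 1, rem=4, I/O yield, promote→Q0. Q0=[P1,P2] Q1=[P3] Q2=[]
t=6-7: P1@Q0 runs 1, rem=8, I/O yield, promote→Q0. Q0=[P2,P1] Q1=[P3] Q2=[]
t=7-8: P2@Q0 runs 1, rem=3, I/O yield, promote→Q0. Q0=[P1,P2] Q1=[P3] Q2=[]
t=8-9: P1@Q0 runs 1, rem=7, I/O yield, promote→Q0. Q0=[P2,P1] Q1=[P3] Q2=[]
t=9-10: P2@Q0 runs 1, rem=2, I/O yield, promote→Q0. Q0=[P1,P2] Q1=[P3] Q2=[]
t=10-11: P1@Q0 runs 1, rem=6, I/O yield, promote→Q0. Q0=[P2,P1] Q1=[P3] Q2=[]
t=11-12: P2@Q0 runs 1, rem=1, I/O yield, promote→Q0. Q0=[P1,P2] Q1=[P3] Q2=[]
t=12-13: P1@Q0 runs 1, rem=5, I/O yield, promote→Q0. Q0=[P2,P1] Q1=[P3] Q2=[]
t=13-14: P2@Q0 runs 1, rem=0, completes. Q0=[P1] Q1=[P3] Q2=[]
t=14-15: P1@Q0 runs 1, rem=4, I/O yield, promote→Q0. Q0=[P1] Q1=[P3] Q2=[]
t=15-16: P1@Q0 runs 1, rem=3, I/O yield, promote→Q0. Q0=[P1] Q1=[P3] Q2=[]
t=16-17: P1@Q0 runs 1, rem=2, I/O yield, promote→Q0. Q0=[P1] Q1=[P3] Q2=[]
t=17-18: P1@Q0 runs 1, rem=1, I/O yield, promote→Q0. Q0=[P1] Q1=[P3] Q2=[]
t=18-19: P1@Q0 runs 1, rem=0, completes. Q0=[] Q1=[P3] Q2=[]
t=19-24: P3@Q1 runs 5, rem=5, quantum used, demote→Q2. Q0=[] Q1=[] Q2=[P3]
t=24-29: P3@Q2 runs 5, rem=0, completes. Q0=[] Q1=[] Q2=[]

Answer: 0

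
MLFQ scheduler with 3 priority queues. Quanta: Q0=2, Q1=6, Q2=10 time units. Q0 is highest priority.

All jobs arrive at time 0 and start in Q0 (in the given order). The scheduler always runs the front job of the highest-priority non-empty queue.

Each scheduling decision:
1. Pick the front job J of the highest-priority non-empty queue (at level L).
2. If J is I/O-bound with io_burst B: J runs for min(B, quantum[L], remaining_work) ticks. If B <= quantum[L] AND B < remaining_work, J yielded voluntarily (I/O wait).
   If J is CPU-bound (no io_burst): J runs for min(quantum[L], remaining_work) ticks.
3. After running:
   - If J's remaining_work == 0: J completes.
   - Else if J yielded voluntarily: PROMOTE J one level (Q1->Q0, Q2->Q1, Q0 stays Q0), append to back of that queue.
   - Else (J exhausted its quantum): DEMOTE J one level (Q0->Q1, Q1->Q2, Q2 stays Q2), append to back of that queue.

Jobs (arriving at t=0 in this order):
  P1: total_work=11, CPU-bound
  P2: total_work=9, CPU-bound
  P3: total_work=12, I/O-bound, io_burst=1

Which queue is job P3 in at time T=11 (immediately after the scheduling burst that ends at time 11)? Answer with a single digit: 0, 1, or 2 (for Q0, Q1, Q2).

Answer: 0

Derivation:
t=0-2: P1@Q0 runs 2, rem=9, quantum used, demote→Q1. Q0=[P2,P3] Q1=[P1] Q2=[]
t=2-4: P2@Q0 runs 2, rem=7, quantum used, demote→Q1. Q0=[P3] Q1=[P1,P2] Q2=[]
t=4-5: P3@Q0 runs 1, rem=11, I/O yield, promote→Q0. Q0=[P3] Q1=[P1,P2] Q2=[]
t=5-6: P3@Q0 runs 1, rem=10, I/O yield, promote→Q0. Q0=[P3] Q1=[P1,P2] Q2=[]
t=6-7: P3@Q0 runs 1, rem=9, I/O yield, promote→Q0. Q0=[P3] Q1=[P1,P2] Q2=[]
t=7-8: P3@Q0 runs 1, rem=8, I/O yield, promote→Q0. Q0=[P3] Q1=[P1,P2] Q2=[]
t=8-9: P3@Q0 runs 1, rem=7, I/O yield, promote→Q0. Q0=[P3] Q1=[P1,P2] Q2=[]
t=9-10: P3@Q0 runs 1, rem=6, I/O yield, promote→Q0. Q0=[P3] Q1=[P1,P2] Q2=[]
t=10-11: P3@Q0 runs 1, rem=5, I/O yield, promote→Q0. Q0=[P3] Q1=[P1,P2] Q2=[]
t=11-12: P3@Q0 runs 1, rem=4, I/O yield, promote→Q0. Q0=[P3] Q1=[P1,P2] Q2=[]
t=12-13: P3@Q0 runs 1, rem=3, I/O yield, promote→Q0. Q0=[P3] Q1=[P1,P2] Q2=[]
t=13-14: P3@Q0 runs 1, rem=2, I/O yield, promote→Q0. Q0=[P3] Q1=[P1,P2] Q2=[]
t=14-15: P3@Q0 runs 1, rem=1, I/O yield, promote→Q0. Q0=[P3] Q1=[P1,P2] Q2=[]
t=15-16: P3@Q0 runs 1, rem=0, completes. Q0=[] Q1=[P1,P2] Q2=[]
t=16-22: P1@Q1 runs 6, rem=3, quantum used, demote→Q2. Q0=[] Q1=[P2] Q2=[P1]
t=22-28: P2@Q1 runs 6, rem=1, quantum used, demote→Q2. Q0=[] Q1=[] Q2=[P1,P2]
t=28-31: P1@Q2 runs 3, rem=0, completes. Q0=[] Q1=[] Q2=[P2]
t=31-32: P2@Q2 runs 1, rem=0, completes. Q0=[] Q1=[] Q2=[]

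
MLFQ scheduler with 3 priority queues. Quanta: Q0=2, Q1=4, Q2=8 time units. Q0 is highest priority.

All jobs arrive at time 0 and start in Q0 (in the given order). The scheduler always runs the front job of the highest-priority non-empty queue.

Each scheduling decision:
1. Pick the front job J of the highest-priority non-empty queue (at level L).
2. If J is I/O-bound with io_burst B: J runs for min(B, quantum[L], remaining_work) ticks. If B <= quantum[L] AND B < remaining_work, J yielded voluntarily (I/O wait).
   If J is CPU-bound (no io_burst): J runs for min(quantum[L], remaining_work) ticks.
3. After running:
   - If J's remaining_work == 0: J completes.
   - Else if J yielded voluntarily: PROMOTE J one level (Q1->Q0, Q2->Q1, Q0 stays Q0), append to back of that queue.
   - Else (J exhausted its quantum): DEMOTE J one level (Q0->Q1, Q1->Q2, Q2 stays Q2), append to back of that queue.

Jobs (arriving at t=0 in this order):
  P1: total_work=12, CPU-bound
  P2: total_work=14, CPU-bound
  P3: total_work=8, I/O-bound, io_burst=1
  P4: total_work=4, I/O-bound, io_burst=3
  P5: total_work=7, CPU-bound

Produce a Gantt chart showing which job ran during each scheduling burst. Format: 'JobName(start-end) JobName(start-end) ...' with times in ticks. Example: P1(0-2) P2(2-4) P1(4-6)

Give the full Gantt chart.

Answer: P1(0-2) P2(2-4) P3(4-5) P4(5-7) P5(7-9) P3(9-10) P3(10-11) P3(11-12) P3(12-13) P3(13-14) P3(14-15) P3(15-16) P1(16-20) P2(20-24) P4(24-26) P5(26-30) P1(30-36) P2(36-44) P5(44-45)

Derivation:
t=0-2: P1@Q0 runs 2, rem=10, quantum used, demote→Q1. Q0=[P2,P3,P4,P5] Q1=[P1] Q2=[]
t=2-4: P2@Q0 runs 2, rem=12, quantum used, demote→Q1. Q0=[P3,P4,P5] Q1=[P1,P2] Q2=[]
t=4-5: P3@Q0 runs 1, rem=7, I/O yield, promote→Q0. Q0=[P4,P5,P3] Q1=[P1,P2] Q2=[]
t=5-7: P4@Q0 runs 2, rem=2, quantum used, demote→Q1. Q0=[P5,P3] Q1=[P1,P2,P4] Q2=[]
t=7-9: P5@Q0 runs 2, rem=5, quantum used, demote→Q1. Q0=[P3] Q1=[P1,P2,P4,P5] Q2=[]
t=9-10: P3@Q0 runs 1, rem=6, I/O yield, promote→Q0. Q0=[P3] Q1=[P1,P2,P4,P5] Q2=[]
t=10-11: P3@Q0 runs 1, rem=5, I/O yield, promote→Q0. Q0=[P3] Q1=[P1,P2,P4,P5] Q2=[]
t=11-12: P3@Q0 runs 1, rem=4, I/O yield, promote→Q0. Q0=[P3] Q1=[P1,P2,P4,P5] Q2=[]
t=12-13: P3@Q0 runs 1, rem=3, I/O yield, promote→Q0. Q0=[P3] Q1=[P1,P2,P4,P5] Q2=[]
t=13-14: P3@Q0 runs 1, rem=2, I/O yield, promote→Q0. Q0=[P3] Q1=[P1,P2,P4,P5] Q2=[]
t=14-15: P3@Q0 runs 1, rem=1, I/O yield, promote→Q0. Q0=[P3] Q1=[P1,P2,P4,P5] Q2=[]
t=15-16: P3@Q0 runs 1, rem=0, completes. Q0=[] Q1=[P1,P2,P4,P5] Q2=[]
t=16-20: P1@Q1 runs 4, rem=6, quantum used, demote→Q2. Q0=[] Q1=[P2,P4,P5] Q2=[P1]
t=20-24: P2@Q1 runs 4, rem=8, quantum used, demote→Q2. Q0=[] Q1=[P4,P5] Q2=[P1,P2]
t=24-26: P4@Q1 runs 2, rem=0, completes. Q0=[] Q1=[P5] Q2=[P1,P2]
t=26-30: P5@Q1 runs 4, rem=1, quantum used, demote→Q2. Q0=[] Q1=[] Q2=[P1,P2,P5]
t=30-36: P1@Q2 runs 6, rem=0, completes. Q0=[] Q1=[] Q2=[P2,P5]
t=36-44: P2@Q2 runs 8, rem=0, completes. Q0=[] Q1=[] Q2=[P5]
t=44-45: P5@Q2 runs 1, rem=0, completes. Q0=[] Q1=[] Q2=[]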